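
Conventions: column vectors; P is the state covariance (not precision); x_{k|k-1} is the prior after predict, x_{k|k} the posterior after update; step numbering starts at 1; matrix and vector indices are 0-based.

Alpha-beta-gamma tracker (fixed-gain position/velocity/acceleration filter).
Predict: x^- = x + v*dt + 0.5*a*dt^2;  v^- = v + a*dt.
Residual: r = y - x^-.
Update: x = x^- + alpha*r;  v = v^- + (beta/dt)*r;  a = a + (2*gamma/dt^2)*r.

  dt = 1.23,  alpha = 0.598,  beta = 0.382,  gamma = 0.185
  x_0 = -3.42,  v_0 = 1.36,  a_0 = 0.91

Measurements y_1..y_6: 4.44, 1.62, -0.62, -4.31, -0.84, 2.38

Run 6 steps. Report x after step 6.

step 1: x_pred=-1.0588  r=5.4988  x^+=2.2295  v^+=4.1871  a^+=2.2548
step 2: x_pred=9.0852  r=-7.4652  x^+=4.6210  v^+=4.6420  a^+=0.4291
step 3: x_pred=10.6553  r=-11.2753  x^+=3.9127  v^+=1.6681  a^+=-2.3284
step 4: x_pred=4.2030  r=-8.5130  x^+=-0.8878  v^+=-3.8398  a^+=-4.4104
step 5: x_pred=-8.9470  r=8.1070  x^+=-4.0990  v^+=-6.7468  a^+=-2.4277
step 6: x_pred=-14.2341  r=16.6141  x^+=-4.2989  v^+=-4.5731  a^+=1.6355

x_post = -4.2989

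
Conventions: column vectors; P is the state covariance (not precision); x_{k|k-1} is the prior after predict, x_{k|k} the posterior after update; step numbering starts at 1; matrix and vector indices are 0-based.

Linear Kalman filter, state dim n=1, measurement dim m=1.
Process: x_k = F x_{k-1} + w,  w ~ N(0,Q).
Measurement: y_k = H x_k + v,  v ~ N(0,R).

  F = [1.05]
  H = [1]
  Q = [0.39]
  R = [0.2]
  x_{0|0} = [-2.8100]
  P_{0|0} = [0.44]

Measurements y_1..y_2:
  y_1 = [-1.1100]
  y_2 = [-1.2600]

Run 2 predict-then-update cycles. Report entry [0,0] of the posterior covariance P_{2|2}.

step 1: x^-=[-2.9505]  P^-=[0.8751]  S=[1.0751]  K=[0.8140]  nu=[1.8405]  x^+=[-1.4524]  P^+=[0.1628]
step 2: x^-=[-1.5250]  P^-=[0.5695]  S=[0.7695]  K=[0.7401]  nu=[0.2650]  x^+=[-1.3289]  P^+=[0.1480]

P_post[0,0] = 0.1480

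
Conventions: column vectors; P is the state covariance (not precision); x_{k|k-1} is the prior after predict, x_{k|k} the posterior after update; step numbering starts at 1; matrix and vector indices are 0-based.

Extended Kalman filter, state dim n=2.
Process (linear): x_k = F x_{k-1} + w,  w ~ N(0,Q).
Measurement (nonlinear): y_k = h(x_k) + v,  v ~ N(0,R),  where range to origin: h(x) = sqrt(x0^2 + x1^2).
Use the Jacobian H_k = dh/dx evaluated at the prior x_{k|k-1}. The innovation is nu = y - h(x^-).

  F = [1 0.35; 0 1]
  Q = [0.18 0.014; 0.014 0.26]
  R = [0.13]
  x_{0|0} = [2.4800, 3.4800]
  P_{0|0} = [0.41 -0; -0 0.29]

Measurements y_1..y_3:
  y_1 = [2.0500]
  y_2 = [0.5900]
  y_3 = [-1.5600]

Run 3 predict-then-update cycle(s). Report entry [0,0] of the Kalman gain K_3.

K[0,0] = 0.6313

step 1: x^-=[3.6980, 3.4800]  P^-=[0.6255 0.1155; 0.1155 0.5500]  H_jac=[0.7282 0.6853]  S=[0.8353]  K=[0.6401; 0.5519]  nu=[-3.0280]  x^+=[1.7599, 1.8088]  P^+=[0.2833 -0.1796; -0.1796 0.2955]
step 2: x^-=[2.3929, 1.8088]  P^-=[0.3738 -0.0622; -0.0622 0.5555]  H_jac=[0.7977 0.6030]  S=[0.5101]  K=[0.5111; 0.5596]  nu=[-2.4097]  x^+=[1.1614, 0.4605]  P^+=[0.2405 -0.2080; -0.2080 0.3958]
step 3: x^-=[1.3226, 0.4605]  P^-=[0.3234 -0.0555; -0.0555 0.6558]  H_jac=[0.9444 0.3288]  S=[0.4549]  K=[0.6313; 0.3588]  nu=[-2.9604]  x^+=[-0.5464, -0.6019]  P^+=[0.1421 -0.1585; -0.1585 0.5973]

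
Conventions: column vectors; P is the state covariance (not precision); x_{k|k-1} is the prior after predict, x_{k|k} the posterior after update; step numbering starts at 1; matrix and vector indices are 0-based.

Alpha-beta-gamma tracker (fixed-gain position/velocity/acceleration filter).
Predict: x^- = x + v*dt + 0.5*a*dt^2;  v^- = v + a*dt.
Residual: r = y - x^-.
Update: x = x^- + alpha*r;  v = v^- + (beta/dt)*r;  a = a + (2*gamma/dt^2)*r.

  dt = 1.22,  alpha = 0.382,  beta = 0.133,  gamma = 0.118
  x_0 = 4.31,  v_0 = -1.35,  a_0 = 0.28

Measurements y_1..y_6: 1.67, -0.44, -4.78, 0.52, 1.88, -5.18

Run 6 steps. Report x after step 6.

x_post = -3.7987

step 1: x_pred=2.8714  r=-1.2014  x^+=2.4125  v^+=-1.1394  a^+=0.0895
step 2: x_pred=1.0890  r=-1.5290  x^+=0.5049  v^+=-1.1969  a^+=-0.1529
step 3: x_pred=-1.0690  r=-3.7110  x^+=-2.4866  v^+=-1.7880  a^+=-0.7413
step 4: x_pred=-5.2197  r=5.7397  x^+=-3.0271  v^+=-2.0667  a^+=0.1687
step 5: x_pred=-5.4229  r=7.3029  x^+=-2.6332  v^+=-1.0647  a^+=1.3267
step 6: x_pred=-2.9448  r=-2.2352  x^+=-3.7987  v^+=0.3102  a^+=0.9723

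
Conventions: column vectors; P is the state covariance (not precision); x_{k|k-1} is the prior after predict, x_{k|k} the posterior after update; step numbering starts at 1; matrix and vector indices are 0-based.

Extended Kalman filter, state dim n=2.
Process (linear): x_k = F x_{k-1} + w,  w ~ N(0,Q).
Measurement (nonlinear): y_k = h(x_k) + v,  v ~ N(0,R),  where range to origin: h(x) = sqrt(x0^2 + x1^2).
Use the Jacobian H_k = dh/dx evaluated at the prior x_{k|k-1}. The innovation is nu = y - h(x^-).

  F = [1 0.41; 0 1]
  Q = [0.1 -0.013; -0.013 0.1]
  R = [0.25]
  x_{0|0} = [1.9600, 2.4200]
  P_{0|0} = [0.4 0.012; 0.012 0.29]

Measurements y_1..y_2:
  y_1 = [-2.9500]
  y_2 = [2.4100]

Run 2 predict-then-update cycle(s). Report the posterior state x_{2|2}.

x_post = [-1.8398, -0.4330]

step 1: x^-=[2.9522, 2.4200]  P^-=[0.5586 0.1179; 0.1179 0.3900]  H_jac=[0.7734 0.6340]  S=[0.8564]  K=[0.5917; 0.3951]  nu=[-6.7673]  x^+=[-1.0519, -0.2541]  P^+=[0.2588 -0.0823; -0.0823 0.2563]
step 2: x^-=[-1.1561, -0.2541]  P^-=[0.3343 0.0097; 0.0097 0.3563]  H_jac=[-0.9767 -0.2147]  S=[0.5894]  K=[-0.5575; -0.1459]  nu=[1.2263]  x^+=[-1.8398, -0.4330]  P^+=[0.1511 -0.0382; -0.0382 0.3437]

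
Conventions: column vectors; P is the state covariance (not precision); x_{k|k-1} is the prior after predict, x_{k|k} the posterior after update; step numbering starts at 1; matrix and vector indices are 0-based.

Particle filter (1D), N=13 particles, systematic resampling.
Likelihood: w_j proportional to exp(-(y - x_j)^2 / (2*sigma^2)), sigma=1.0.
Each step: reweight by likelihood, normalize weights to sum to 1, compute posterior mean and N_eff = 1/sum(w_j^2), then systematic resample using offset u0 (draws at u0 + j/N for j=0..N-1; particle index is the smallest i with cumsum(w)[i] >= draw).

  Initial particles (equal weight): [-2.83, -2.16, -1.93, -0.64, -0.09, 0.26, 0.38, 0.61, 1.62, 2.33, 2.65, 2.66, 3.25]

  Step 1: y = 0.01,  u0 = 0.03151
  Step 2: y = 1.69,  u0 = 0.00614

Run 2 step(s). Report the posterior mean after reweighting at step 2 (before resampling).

step 1: w=[0.0034, 0.0182, 0.0292, 0.1552, 0.1908, 0.1859, 0.1791, 0.1602, 0.0525, 0.0130, 0.0059, 0.0057, 0.0010]  mean=0.1416  Neff=6.3717  idx=[2, 3, 3, 4, 4, 5, 5, 5, 6, 6, 7, 7, 8]
step 2: w=[0.0003, 0.0144, 0.0144, 0.0447, 0.0447, 0.0785, 0.0785, 0.0785, 0.0925, 0.0925, 0.1217, 0.1217, 0.2176]  mean=0.6053  Neff=8.5502  idx=[1, 4, 5, 6, 7, 8, 9, 10, 10, 11, 11, 12, 12]

post_mean = 0.6053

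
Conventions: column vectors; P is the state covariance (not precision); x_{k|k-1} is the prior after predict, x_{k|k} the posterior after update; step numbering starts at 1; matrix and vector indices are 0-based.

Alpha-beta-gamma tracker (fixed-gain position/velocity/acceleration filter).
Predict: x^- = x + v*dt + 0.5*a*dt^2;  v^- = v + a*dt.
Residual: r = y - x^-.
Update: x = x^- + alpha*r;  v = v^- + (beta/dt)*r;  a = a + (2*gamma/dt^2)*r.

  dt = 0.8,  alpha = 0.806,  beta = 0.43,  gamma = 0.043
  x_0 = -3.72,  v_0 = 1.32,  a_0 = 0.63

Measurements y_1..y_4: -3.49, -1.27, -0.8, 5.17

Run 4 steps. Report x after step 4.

x_post = 4.3856

step 1: x_pred=-2.4624  r=-1.0276  x^+=-3.2906  v^+=1.2717  a^+=0.4919
step 2: x_pred=-2.1159  r=0.8459  x^+=-1.4341  v^+=2.1199  a^+=0.6056
step 3: x_pred=0.4556  r=-1.2556  x^+=-0.5564  v^+=1.9295  a^+=0.4369
step 4: x_pred=1.1270  r=4.0430  x^+=4.3856  v^+=4.4521  a^+=0.9802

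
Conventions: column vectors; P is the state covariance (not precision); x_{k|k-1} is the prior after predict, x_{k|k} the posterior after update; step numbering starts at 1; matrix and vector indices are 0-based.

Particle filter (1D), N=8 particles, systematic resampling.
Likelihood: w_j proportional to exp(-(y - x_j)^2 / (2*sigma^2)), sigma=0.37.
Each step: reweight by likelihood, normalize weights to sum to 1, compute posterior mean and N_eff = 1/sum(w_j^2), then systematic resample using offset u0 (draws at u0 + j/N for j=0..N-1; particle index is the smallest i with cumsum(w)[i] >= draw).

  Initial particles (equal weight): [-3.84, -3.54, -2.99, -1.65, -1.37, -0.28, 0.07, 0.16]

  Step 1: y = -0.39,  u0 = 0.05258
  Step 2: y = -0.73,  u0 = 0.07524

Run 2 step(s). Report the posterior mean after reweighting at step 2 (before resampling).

step 1: w=[0.0000, 0.0000, 0.0000, 0.0017, 0.0168, 0.5367, 0.2590, 0.1858]  mean=-0.1282  Neff=2.5646  idx=[5, 5, 5, 5, 5, 6, 6, 7]
step 2: w=[0.1811, 0.1811, 0.1811, 0.1811, 0.1811, 0.0366, 0.0366, 0.0210]  mean=-0.2451  Neff=5.9816  idx=[0, 1, 1, 2, 3, 3, 4, 6]

post_mean = -0.2451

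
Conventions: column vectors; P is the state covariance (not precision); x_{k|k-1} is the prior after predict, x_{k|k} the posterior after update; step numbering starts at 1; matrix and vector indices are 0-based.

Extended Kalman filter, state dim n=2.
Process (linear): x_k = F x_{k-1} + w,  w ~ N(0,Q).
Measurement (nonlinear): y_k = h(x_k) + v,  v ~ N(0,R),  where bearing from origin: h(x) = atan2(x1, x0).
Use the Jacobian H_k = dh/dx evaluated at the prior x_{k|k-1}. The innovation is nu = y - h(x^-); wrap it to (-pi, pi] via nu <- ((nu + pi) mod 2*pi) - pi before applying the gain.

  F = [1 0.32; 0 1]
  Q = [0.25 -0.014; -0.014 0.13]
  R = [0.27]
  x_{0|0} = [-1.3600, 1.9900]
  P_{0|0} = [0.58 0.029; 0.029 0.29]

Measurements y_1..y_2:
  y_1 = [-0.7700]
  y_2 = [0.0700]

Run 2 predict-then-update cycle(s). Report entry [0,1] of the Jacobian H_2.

H_jac[0,1] = 0.1880

step 1: x^-=[-0.7232, 1.9900]  P^-=[0.8783 0.1078; 0.1078 0.4200]  H_jac=[-0.4439 -0.1613]  S=[0.4694]  K=[-0.8675; -0.2463]  nu=[-2.6894]  x^+=[1.6099, 2.6523]  P^+=[0.5250 0.0075; 0.0075 0.3915]
step 2: x^-=[2.4587, 2.6523]  P^-=[0.8199 0.1188; 0.1188 0.5215]  H_jac=[-0.2028 0.1880]  S=[0.3131]  K=[-0.4597; 0.2362]  nu=[-0.7533]  x^+=[2.8049, 2.4744]  P^+=[0.7537 0.1528; 0.1528 0.5041]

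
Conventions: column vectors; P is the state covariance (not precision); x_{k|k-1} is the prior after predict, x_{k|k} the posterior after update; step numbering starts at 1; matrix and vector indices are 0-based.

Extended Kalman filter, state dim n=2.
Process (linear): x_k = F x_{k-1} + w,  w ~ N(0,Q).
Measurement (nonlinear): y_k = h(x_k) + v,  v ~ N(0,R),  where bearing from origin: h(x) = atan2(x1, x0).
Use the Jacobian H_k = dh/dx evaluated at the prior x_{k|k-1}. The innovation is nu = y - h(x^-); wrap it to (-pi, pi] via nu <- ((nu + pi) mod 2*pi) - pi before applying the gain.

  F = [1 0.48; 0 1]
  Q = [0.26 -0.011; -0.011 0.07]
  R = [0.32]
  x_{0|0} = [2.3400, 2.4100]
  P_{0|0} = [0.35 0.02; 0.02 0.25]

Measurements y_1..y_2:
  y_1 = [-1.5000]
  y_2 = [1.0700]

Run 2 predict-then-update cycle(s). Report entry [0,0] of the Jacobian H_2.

step 1: x^-=[3.4968, 2.4100]  P^-=[0.6868 0.1290; 0.1290 0.3200]  H_jac=[-0.1336 0.1939]  S=[0.3376]  K=[-0.1978; 0.1327]  nu=[-2.1034]  x^+=[3.9128, 2.1308]  P^+=[0.6736 0.1379; 0.1379 0.3141]
step 2: x^-=[4.9356, 2.1308]  P^-=[1.1383 0.2776; 0.2776 0.3841]  H_jac=[-0.0737 0.1708]  S=[0.3304]  K=[-0.1105; 0.1366]  nu=[0.6624]  x^+=[4.8623, 2.2213]  P^+=[1.1343 0.2826; 0.2826 0.3779]

H_jac[0,0] = -0.0737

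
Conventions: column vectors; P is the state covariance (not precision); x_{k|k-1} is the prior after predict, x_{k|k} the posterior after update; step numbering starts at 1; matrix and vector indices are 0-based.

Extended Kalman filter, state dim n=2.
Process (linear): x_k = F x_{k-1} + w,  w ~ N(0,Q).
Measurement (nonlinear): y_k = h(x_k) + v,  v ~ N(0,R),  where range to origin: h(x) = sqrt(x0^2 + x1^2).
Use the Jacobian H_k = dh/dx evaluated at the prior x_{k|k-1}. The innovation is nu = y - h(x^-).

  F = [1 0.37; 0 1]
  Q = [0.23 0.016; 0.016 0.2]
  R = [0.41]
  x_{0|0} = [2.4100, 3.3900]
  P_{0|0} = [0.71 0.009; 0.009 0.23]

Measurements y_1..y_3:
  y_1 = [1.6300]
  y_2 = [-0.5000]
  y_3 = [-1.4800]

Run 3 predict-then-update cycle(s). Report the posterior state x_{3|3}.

x_post = [-0.2305, -0.2101]

step 1: x^-=[3.6643, 3.3900]  P^-=[0.9781 0.1101; 0.1101 0.4300]  H_jac=[0.7340 0.6791]  S=[1.2451]  K=[0.6367; 0.2994]  nu=[-3.3619]  x^+=[1.5238, 2.3833]  P^+=[0.4734 -0.1273; -0.1273 0.3184]
step 2: x^-=[2.4056, 2.3833]  P^-=[0.6528 0.0065; 0.0065 0.5184]  H_jac=[0.7104 0.7038]  S=[1.0027]  K=[0.4670; 0.3685]  nu=[-3.8863]  x^+=[0.5905, 0.9514]  P^+=[0.4341 -0.1660; -0.1660 0.3822]
step 3: x^-=[0.9425, 0.9514]  P^-=[0.5935 -0.0086; -0.0086 0.5822]  H_jac=[0.7038 0.7104]  S=[0.9892]  K=[0.4161; 0.4120]  nu=[-2.8192]  x^+=[-0.2305, -0.2101]  P^+=[0.4223 -0.1782; -0.1782 0.4143]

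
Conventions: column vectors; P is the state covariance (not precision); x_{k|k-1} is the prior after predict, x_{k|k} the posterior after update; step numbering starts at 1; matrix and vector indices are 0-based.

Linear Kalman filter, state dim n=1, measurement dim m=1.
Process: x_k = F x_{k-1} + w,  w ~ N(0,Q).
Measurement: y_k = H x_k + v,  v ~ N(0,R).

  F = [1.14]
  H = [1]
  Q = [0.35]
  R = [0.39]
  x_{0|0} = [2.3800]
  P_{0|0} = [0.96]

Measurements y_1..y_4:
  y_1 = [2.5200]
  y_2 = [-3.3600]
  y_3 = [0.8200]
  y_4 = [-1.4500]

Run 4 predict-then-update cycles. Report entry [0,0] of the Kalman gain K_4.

step 1: x^-=[2.7132]  P^-=[1.5976]  S=[1.9876]  K=[0.8038]  nu=[-0.1932]  x^+=[2.5579]  P^+=[0.3135]
step 2: x^-=[2.9160]  P^-=[0.7574]  S=[1.1474]  K=[0.6601]  nu=[-6.2760]  x^+=[-1.2268]  P^+=[0.2574]
step 3: x^-=[-1.3985]  P^-=[0.6846]  S=[1.0746]  K=[0.6371]  nu=[2.2185]  x^+=[0.0148]  P^+=[0.2485]
step 4: x^-=[0.0169]  P^-=[0.6729]  S=[1.0629]  K=[0.6331]  nu=[-1.4669]  x^+=[-0.9118]  P^+=[0.2469]

K[0,0] = 0.6331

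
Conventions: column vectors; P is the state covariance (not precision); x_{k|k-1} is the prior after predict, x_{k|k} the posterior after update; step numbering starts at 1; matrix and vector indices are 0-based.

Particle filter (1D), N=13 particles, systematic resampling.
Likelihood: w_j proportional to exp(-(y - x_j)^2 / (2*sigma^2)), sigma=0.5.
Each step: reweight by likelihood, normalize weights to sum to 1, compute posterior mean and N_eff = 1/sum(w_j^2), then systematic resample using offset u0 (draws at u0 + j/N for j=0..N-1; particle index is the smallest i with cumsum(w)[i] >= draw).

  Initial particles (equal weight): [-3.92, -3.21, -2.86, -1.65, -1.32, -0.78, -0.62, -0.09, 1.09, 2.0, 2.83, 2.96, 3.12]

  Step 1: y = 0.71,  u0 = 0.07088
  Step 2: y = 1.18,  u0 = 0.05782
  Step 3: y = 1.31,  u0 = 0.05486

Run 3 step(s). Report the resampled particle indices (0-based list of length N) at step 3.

step 1: w=[0.0000, 0.0000, 0.0000, 0.0000, 0.0002, 0.0107, 0.0263, 0.2518, 0.6784, 0.0325, 0.0001, 0.0000, 0.0000]  mean=0.7571  Neff=1.9033  idx=[7, 7, 7, 8, 8, 8, 8, 8, 8, 8, 8, 8, 9]
step 2: w=[0.0043, 0.0043, 0.0043, 0.1065, 0.1065, 0.1065, 0.1065, 0.1065, 0.1065, 0.1065, 0.1065, 0.1065, 0.0282]  mean=1.1005  Neff=9.7076  idx=[3, 4, 4, 5, 6, 7, 7, 8, 9, 9, 10, 11, 12]
step 3: w=[0.0805, 0.0805, 0.0805, 0.0805, 0.0805, 0.0805, 0.0805, 0.0805, 0.0805, 0.0805, 0.0805, 0.0805, 0.0342]  mean=1.1211  Neff=12.6744  idx=[0, 1, 2, 3, 4, 5, 6, 7, 8, 9, 10, 11, 12]

resampled_idx = [0, 1, 2, 3, 4, 5, 6, 7, 8, 9, 10, 11, 12]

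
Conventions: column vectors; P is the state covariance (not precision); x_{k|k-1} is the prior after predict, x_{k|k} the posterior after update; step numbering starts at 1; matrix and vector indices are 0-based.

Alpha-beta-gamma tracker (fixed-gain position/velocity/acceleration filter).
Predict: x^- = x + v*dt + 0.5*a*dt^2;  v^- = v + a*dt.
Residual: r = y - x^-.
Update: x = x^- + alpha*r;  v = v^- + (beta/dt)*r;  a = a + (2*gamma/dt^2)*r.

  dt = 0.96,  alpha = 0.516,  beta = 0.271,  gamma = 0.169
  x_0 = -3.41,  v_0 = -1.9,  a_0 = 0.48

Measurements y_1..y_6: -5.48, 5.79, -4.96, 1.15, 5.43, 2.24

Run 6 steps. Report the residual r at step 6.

step 1: x_pred=-5.0128  r=-0.4672  x^+=-5.2539  v^+=-1.5711  a^+=0.3087
step 2: x_pred=-6.6199  r=12.4099  x^+=-0.2164  v^+=2.2284  a^+=4.8600
step 3: x_pred=4.1624  r=-9.1224  x^+=-0.5448  v^+=4.3189  a^+=1.5144
step 4: x_pred=4.2992  r=-3.1492  x^+=2.6742  v^+=4.8837  a^+=0.3594
step 5: x_pred=7.5281  r=-2.0981  x^+=6.4455  v^+=4.6364  a^+=-0.4101
step 6: x_pred=10.7074  r=-8.4674  x^+=6.3382  v^+=1.8524  a^+=-3.5156

resid = -8.4674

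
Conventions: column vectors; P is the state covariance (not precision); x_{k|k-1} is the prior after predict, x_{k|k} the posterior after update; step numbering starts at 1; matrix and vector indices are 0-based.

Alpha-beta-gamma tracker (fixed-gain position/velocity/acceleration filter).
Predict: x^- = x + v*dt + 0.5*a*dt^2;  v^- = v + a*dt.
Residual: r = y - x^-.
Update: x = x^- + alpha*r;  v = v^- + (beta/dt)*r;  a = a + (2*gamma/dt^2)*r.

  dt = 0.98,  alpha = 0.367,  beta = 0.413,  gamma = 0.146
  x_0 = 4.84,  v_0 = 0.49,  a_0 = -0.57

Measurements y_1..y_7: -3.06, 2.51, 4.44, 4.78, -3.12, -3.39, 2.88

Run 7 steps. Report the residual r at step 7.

step 1: x_pred=5.0465  r=-8.1065  x^+=2.0714  v^+=-3.4849  a^+=-3.0347
step 2: x_pred=-2.8011  r=5.3111  x^+=-0.8519  v^+=-4.2207  a^+=-1.4199
step 3: x_pred=-5.6700  r=10.1100  x^+=-1.9596  v^+=-1.3515  a^+=1.6539
step 4: x_pred=-2.4899  r=7.2699  x^+=0.1781  v^+=3.3331  a^+=3.8643
step 5: x_pred=5.3002  r=-8.4202  x^+=2.2100  v^+=3.5716  a^+=1.3042
step 6: x_pred=6.3364  r=-9.7264  x^+=2.7668  v^+=0.7507  a^+=-1.6530
step 7: x_pred=2.7087  r=0.1713  x^+=2.7716  v^+=-0.7970  a^+=-1.6009

resid = 0.1713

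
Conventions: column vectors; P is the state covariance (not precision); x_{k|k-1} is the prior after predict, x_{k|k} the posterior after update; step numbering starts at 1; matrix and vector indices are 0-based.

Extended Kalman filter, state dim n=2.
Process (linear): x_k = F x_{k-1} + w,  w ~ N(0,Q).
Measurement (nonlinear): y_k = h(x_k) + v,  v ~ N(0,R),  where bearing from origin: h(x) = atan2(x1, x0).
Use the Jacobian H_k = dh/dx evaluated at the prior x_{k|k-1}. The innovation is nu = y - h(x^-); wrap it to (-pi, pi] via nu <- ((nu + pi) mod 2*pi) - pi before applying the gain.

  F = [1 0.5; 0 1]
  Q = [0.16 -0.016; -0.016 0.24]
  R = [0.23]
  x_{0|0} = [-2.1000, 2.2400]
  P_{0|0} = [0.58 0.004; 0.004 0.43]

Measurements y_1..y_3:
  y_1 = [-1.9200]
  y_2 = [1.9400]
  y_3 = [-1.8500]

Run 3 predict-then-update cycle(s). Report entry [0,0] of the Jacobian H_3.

step 1: x^-=[-0.9800, 2.2400]  P^-=[0.8515 0.2030; 0.2030 0.6700]  H_jac=[-0.3747 -0.1639]  S=[0.3925]  K=[-0.8977; -0.4736]  nu=[2.3800]  x^+=[-3.1165, 1.1128]  P^+=[0.5352 0.0361; 0.0361 0.5820]
step 2: x^-=[-2.5601, 1.1128]  P^-=[0.8768 0.3111; 0.3111 0.8220]  H_jac=[-0.1428 -0.3285]  S=[0.3658]  K=[-0.6217; -0.8597]  nu=[-0.7916]  x^+=[-2.0680, 1.7933]  P^+=[0.7354 0.1156; 0.1156 0.5516]
step 3: x^-=[-1.1713, 1.7933]  P^-=[1.1489 0.3754; 0.3754 0.7916]  H_jac=[-0.3909 -0.2553]  S=[0.5321]  K=[-1.0242; -0.6556]  nu=[2.2838]  x^+=[-3.5103, 0.2960]  P^+=[0.5908 0.0181; 0.0181 0.5629]

H_jac[0,0] = -0.3909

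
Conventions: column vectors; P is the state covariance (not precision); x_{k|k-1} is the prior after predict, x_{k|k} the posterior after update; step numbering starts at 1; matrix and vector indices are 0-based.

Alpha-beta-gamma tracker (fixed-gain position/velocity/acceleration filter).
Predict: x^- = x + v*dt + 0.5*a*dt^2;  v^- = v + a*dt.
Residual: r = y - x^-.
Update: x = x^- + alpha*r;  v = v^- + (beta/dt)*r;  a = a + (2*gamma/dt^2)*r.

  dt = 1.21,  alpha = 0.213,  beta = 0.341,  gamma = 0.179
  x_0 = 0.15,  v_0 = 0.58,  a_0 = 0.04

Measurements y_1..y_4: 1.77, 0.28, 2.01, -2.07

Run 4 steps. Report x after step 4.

x_post = 1.4014

step 1: x_pred=0.8811  r=0.8889  x^+=1.0704  v^+=0.8789  a^+=0.2574
step 2: x_pred=2.3223  r=-2.0423  x^+=1.8873  v^+=0.6148  a^+=-0.2420
step 3: x_pred=2.4540  r=-0.4440  x^+=2.3594  v^+=0.1968  a^+=-0.3506
step 4: x_pred=2.3409  r=-4.4109  x^+=1.4014  v^+=-1.4705  a^+=-1.4291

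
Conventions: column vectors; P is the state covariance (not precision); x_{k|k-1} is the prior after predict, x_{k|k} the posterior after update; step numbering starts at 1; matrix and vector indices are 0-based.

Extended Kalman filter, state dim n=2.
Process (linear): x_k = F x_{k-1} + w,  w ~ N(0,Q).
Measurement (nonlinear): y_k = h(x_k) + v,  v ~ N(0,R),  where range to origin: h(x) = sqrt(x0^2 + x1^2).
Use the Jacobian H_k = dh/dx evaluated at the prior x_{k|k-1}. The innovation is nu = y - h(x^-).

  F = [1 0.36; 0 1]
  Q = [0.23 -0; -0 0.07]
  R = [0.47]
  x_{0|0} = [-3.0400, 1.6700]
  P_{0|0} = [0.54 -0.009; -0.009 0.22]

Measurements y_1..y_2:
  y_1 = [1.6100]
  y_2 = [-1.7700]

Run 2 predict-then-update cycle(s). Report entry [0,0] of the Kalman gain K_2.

K[0,0] = -0.3586

step 1: x^-=[-2.4388, 1.6700]  P^-=[0.7920 0.0702; 0.0702 0.2900]  H_jac=[-0.8251 0.5650]  S=[1.0363]  K=[-0.5923; 0.1022]  nu=[-1.3458]  x^+=[-1.6417, 1.5324]  P^+=[0.4284 0.1329; 0.1329 0.2792]
step 2: x^-=[-1.0900, 1.5324]  P^-=[0.7903 0.2334; 0.2334 0.3492]  H_jac=[-0.5796 0.8149]  S=[0.7469]  K=[-0.3586; 0.1998]  nu=[-3.6505]  x^+=[0.2193, 0.8030]  P^+=[0.6943 0.2870; 0.2870 0.3194]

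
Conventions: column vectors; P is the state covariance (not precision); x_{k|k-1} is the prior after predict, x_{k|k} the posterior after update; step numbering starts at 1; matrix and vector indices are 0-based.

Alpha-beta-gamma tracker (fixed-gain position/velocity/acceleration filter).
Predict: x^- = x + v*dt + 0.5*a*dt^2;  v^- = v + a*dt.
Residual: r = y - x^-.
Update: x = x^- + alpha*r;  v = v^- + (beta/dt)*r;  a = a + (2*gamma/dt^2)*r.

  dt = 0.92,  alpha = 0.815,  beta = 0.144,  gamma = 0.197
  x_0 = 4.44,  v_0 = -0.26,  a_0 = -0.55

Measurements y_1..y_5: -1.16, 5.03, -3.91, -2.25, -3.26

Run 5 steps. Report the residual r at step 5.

resid = 3.1959

step 1: x_pred=3.9680  r=-5.1280  x^+=-0.2113  v^+=-1.5686  a^+=-2.9371
step 2: x_pred=-2.8975  r=7.9275  x^+=3.5634  v^+=-3.0300  a^+=0.7531
step 3: x_pred=1.0946  r=-5.0046  x^+=-2.9842  v^+=-3.1204  a^+=-1.5765
step 4: x_pred=-6.5221  r=4.2721  x^+=-3.0403  v^+=-3.9021  a^+=0.4122
step 5: x_pred=-6.4559  r=3.1959  x^+=-3.8512  v^+=-3.0227  a^+=1.8998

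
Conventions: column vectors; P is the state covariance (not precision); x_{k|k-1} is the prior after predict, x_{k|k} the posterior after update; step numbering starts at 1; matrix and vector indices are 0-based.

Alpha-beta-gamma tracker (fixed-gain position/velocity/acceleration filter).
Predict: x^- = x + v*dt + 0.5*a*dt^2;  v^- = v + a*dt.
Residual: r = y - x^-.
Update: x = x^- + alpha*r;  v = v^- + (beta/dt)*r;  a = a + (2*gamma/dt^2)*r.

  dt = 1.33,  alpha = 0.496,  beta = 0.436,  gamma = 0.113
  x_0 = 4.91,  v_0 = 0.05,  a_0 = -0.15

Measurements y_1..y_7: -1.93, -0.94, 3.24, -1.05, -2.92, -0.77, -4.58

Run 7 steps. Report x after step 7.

x_post = -1.7678

step 1: x_pred=4.8438  r=-6.7738  x^+=1.4840  v^+=-2.3701  a^+=-1.0154
step 2: x_pred=-2.5663  r=1.6263  x^+=-1.7597  v^+=-3.1875  a^+=-0.8077
step 3: x_pred=-6.7134  r=9.9534  x^+=-1.7765  v^+=-0.9988  a^+=0.4640
step 4: x_pred=-2.6945  r=1.6445  x^+=-1.8788  v^+=0.1575  a^+=0.6741
step 5: x_pred=-1.0732  r=-1.8468  x^+=-1.9892  v^+=0.4486  a^+=0.4382
step 6: x_pred=-1.0050  r=0.2350  x^+=-0.8885  v^+=1.1084  a^+=0.4682
step 7: x_pred=0.9998  r=-5.5798  x^+=-1.7678  v^+=-0.0981  a^+=-0.2447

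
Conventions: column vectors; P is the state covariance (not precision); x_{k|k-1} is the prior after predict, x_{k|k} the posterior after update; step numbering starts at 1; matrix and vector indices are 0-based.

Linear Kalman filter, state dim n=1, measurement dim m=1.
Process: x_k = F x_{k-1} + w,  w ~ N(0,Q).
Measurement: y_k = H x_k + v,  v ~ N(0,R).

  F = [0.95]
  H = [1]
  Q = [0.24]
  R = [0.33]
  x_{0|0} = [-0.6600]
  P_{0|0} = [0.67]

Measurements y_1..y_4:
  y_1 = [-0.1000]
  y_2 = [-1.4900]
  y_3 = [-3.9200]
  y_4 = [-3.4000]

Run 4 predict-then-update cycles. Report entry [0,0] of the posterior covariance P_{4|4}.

P_post[0,0] = 0.1819

step 1: x^-=[-0.6270]  P^-=[0.8447]  S=[1.1747]  K=[0.7191]  nu=[0.5270]  x^+=[-0.2480]  P^+=[0.2373]
step 2: x^-=[-0.2356]  P^-=[0.4542]  S=[0.7842]  K=[0.5792]  nu=[-1.2544]  x^+=[-0.9621]  P^+=[0.1911]
step 3: x^-=[-0.9140]  P^-=[0.4125]  S=[0.7425]  K=[0.5555]  nu=[-3.0060]  x^+=[-2.5840]  P^+=[0.1833]
step 4: x^-=[-2.4548]  P^-=[0.4055]  S=[0.7355]  K=[0.5513]  nu=[-0.9452]  x^+=[-2.9759]  P^+=[0.1819]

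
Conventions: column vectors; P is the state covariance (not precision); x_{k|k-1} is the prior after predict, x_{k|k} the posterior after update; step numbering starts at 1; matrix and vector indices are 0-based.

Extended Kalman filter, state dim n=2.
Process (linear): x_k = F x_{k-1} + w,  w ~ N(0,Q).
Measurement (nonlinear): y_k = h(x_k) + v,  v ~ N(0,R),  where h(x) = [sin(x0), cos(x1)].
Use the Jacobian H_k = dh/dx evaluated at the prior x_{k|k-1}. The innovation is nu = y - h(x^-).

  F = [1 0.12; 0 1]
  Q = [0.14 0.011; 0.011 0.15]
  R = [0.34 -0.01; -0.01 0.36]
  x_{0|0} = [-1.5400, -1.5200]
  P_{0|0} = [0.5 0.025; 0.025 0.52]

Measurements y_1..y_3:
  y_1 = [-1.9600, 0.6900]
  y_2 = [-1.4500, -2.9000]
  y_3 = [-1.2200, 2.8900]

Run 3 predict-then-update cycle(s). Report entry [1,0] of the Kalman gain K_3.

step 1: x^-=[-1.7224, -1.5200]  P^-=[0.6535 0.0984; 0.0984 0.6700]  H_jac=[-0.1510 0.0000; 0.0000 0.9987]  S=[0.3549 -0.0248; -0.0248 1.0283]  K=[-0.2719 0.0890; 0.0037 0.6508]  nu=[-0.9715, 0.6392]  x^+=[-1.4014, -1.1076]  P^+=[0.6179 0.0348; 0.0348 0.2346]
step 2: x^-=[-1.5343, -1.1076]  P^-=[0.7696 0.0740; 0.0740 0.3846]  H_jac=[0.0365 0.0000; 0.0000 0.8946]  S=[0.3410 -0.0076; -0.0076 0.6678]  K=[0.0845 0.1000; 0.0194 0.5154]  nu=[-0.4507, -3.3469]  x^+=[-1.9072, -2.8413]  P^+=[0.7607 0.0393; 0.0393 0.2072]
step 3: x^-=[-2.2482, -2.8413]  P^-=[0.9131 0.0752; 0.0752 0.3572]  H_jac=[-0.6267 0.0000; 0.0000 0.2958]  S=[0.6987 -0.0239; -0.0239 0.3913]  K=[-0.8189 0.0067; -0.0583 0.2665]  nu=[-0.4408, 3.8452]  x^+=[-1.8613, -1.7909]  P^+=[0.4443 0.0359; 0.0359 0.3263]

K[1,0] = -0.0583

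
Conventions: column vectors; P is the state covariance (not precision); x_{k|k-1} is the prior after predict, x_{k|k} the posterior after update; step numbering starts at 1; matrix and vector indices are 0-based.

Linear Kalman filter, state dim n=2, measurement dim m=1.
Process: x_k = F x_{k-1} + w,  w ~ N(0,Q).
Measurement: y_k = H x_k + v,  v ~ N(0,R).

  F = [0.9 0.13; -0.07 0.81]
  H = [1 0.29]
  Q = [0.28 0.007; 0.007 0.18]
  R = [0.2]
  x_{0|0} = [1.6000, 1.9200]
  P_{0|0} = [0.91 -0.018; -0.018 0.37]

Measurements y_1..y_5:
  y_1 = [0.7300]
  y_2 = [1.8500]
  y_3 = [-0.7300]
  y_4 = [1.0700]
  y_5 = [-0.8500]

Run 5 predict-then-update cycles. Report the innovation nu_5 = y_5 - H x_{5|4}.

innov = [-1.5623]

step 1: x^-=[1.6896, 1.4432]  P^-=[1.0191 -0.0243; -0.0243 0.4293]  S=[1.2411]  K=[0.8155; 0.0807]  nu=[-1.3781]  x^+=[0.5658, 1.3320]  P^+=[0.1938 -0.1060; -0.1060 0.4212]
step 2: x^-=[0.6824, 1.0393]  P^-=[0.4193 -0.0372; -0.0372 0.4693]  S=[0.6372]  K=[0.6411; 0.1552]  nu=[0.8662]  x^+=[1.2377, 1.1738]  P^+=[0.1574 -0.1006; -0.1006 0.4539]
step 3: x^-=[1.2665, 0.8641]  P^-=[0.3916 -0.0275; -0.0275 0.4900]  S=[0.6169]  K=[0.6219; 0.1857]  nu=[-2.2471]  x^+=[-0.1310, 0.4468]  P^+=[0.1530 -0.0988; -0.0988 0.4687]
step 4: x^-=[-0.0598, 0.3710]  P^-=[0.3888 -0.0244; -0.0244 0.4995]  S=[0.6166]  K=[0.6190; 0.1953]  nu=[1.0222]  x^+=[0.5729, 0.5707]  P^+=[0.1525 -0.0990; -0.0990 0.4760]
step 5: x^-=[0.5898, 0.4222]  P^-=[0.3884 -0.0237; -0.0237 0.5042]  S=[0.6171]  K=[0.6183; 0.1985]  nu=[-1.5623]  x^+=[-0.3761, 0.1120]  P^+=[0.1525 -0.0995; -0.0995 0.4799]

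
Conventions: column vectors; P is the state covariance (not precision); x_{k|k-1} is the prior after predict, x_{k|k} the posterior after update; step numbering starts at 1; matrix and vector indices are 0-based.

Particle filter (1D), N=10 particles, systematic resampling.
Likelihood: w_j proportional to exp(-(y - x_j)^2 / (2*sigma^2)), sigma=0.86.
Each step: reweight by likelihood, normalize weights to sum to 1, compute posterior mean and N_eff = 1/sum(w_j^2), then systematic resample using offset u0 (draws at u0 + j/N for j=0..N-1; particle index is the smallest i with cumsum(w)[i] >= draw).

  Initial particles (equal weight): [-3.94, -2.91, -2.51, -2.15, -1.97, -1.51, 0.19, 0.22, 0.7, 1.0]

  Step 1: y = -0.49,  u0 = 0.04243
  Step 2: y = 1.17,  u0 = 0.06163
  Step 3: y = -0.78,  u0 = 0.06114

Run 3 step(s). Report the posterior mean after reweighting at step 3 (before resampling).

step 1: w=[0.0001, 0.0063, 0.0211, 0.0516, 0.0756, 0.1644, 0.2430, 0.2363, 0.1275, 0.0741]  mean=-0.3182  Neff=5.7957  idx=[3, 4, 5, 6, 6, 6, 7, 7, 8, 9]
step 2: w=[0.0001, 0.0003, 0.0017, 0.1160, 0.1160, 0.1160, 0.1206, 0.1206, 0.1912, 0.2177]  mean=0.4672  Neff=6.5214  idx=[3, 4, 5, 6, 6, 7, 8, 8, 9, 9]
step 3: w=[0.1392, 0.1392, 0.1392, 0.1337, 0.1337, 0.1337, 0.0598, 0.0598, 0.0309, 0.0309]  mean=0.3130  Neff=8.2779  idx=[0, 1, 1, 2, 3, 4, 4, 5, 6, 8]

post_mean = 0.3130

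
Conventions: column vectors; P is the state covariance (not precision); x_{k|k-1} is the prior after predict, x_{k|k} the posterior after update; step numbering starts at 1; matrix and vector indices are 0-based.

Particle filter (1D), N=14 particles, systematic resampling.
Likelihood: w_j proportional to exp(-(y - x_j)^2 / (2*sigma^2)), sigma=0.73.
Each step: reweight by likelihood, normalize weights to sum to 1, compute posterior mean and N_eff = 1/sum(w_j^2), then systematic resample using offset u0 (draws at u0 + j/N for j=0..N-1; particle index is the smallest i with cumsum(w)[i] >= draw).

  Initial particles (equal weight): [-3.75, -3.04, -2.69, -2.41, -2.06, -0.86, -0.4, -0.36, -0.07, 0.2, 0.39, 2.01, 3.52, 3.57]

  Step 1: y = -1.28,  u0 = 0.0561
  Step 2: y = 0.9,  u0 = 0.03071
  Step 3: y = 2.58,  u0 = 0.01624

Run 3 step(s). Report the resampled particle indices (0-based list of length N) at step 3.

resampled_idx = [4, 9, 9, 9, 10, 10, 11, 11, 11, 12, 12, 12, 13, 13]

step 1: w=[0.0010, 0.0165, 0.0467, 0.0910, 0.1704, 0.2555, 0.1458, 0.1363, 0.0763, 0.0386, 0.0220, 0.0000, 0.0000, 0.0000]  mean=-1.0657  Neff=6.5509  idx=[2, 3, 4, 4, 5, 5, 5, 5, 6, 6, 7, 7, 8, 10]
step 2: w=[0.0000, 0.0000, 0.0001, 0.0001, 0.0240, 0.0240, 0.0240, 0.0240, 0.0900, 0.0900, 0.0990, 0.0990, 0.1817, 0.3441]  mean=-0.1049  Neff=5.2771  idx=[5, 8, 8, 9, 10, 11, 11, 12, 12, 13, 13, 13, 13, 13]
step 3: w=[0.0003, 0.0040, 0.0040, 0.0040, 0.0050, 0.0050, 0.0050, 0.0229, 0.0229, 0.1854, 0.1854, 0.1854, 0.1854, 0.1854]  mean=0.3478  Neff=5.7819  idx=[4, 9, 9, 9, 10, 10, 11, 11, 11, 12, 12, 12, 13, 13]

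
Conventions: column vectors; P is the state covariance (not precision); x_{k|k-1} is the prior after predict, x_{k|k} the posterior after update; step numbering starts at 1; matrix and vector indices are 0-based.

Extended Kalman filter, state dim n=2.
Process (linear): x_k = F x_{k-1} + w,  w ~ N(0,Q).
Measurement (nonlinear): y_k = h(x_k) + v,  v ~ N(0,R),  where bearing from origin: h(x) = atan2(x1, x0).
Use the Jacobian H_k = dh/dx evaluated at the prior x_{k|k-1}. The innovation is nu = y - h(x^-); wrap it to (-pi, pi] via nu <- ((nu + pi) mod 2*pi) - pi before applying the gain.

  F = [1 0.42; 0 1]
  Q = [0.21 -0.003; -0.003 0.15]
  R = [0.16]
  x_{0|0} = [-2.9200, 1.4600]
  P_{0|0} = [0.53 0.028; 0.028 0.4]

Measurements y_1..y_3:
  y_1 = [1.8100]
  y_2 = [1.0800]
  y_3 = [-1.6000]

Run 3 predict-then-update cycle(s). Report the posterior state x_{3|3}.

x_post = [3.6255, 1.9604]

step 1: x^-=[-2.3068, 1.4600]  P^-=[0.8341 0.1930; 0.1930 0.5500]  H_jac=[-0.1959 -0.3095]  S=[0.2681]  K=[-0.8323; -0.7760]  nu=[-0.7673]  x^+=[-1.6682, 2.0554]  P^+=[0.6484 0.0199; 0.0199 0.3886]
step 2: x^-=[-0.8049, 2.0554]  P^-=[0.9436 0.1801; 0.1801 0.5386]  H_jac=[-0.4218 -0.1652]  S=[0.3677]  K=[-1.1634; -0.4485]  nu=[-0.8640]  x^+=[0.2003, 2.4430]  P^+=[0.4459 -0.0118; -0.0118 0.4646]
step 3: x^-=[1.2264, 2.4430]  P^-=[0.7279 0.1803; 0.1803 0.6146]  H_jac=[-0.3269 0.1641]  S=[0.2350]  K=[-0.8868; 0.1784]  nu=[-2.7055]  x^+=[3.6255, 1.9604]  P^+=[0.5431 0.2175; 0.2175 0.6071]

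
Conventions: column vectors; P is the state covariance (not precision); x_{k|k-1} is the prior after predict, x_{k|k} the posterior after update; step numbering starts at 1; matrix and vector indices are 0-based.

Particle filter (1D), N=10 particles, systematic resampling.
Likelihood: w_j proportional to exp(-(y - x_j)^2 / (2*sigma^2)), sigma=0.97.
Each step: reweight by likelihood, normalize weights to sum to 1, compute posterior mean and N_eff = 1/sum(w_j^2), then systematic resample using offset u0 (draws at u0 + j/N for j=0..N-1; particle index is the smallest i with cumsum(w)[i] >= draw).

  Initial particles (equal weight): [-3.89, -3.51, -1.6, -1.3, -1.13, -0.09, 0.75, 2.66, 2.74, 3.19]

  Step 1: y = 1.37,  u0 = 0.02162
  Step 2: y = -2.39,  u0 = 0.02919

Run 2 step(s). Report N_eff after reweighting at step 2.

step 1: w=[0.0000, 0.0000, 0.0043, 0.0105, 0.0167, 0.1492, 0.3776, 0.1913, 0.1708, 0.0797]  mean=1.4614  Neff=4.2134  idx=[4, 5, 6, 6, 6, 6, 7, 7, 8, 9]
step 2: w=[0.8409, 0.1176, 0.0104, 0.0104, 0.0104, 0.0104, 0.0000, 0.0000, 0.0000, 0.0000]  mean=-0.9297  Neff=1.3861  idx=[0, 0, 0, 0, 0, 0, 0, 0, 0, 1]

N_eff = 1.3861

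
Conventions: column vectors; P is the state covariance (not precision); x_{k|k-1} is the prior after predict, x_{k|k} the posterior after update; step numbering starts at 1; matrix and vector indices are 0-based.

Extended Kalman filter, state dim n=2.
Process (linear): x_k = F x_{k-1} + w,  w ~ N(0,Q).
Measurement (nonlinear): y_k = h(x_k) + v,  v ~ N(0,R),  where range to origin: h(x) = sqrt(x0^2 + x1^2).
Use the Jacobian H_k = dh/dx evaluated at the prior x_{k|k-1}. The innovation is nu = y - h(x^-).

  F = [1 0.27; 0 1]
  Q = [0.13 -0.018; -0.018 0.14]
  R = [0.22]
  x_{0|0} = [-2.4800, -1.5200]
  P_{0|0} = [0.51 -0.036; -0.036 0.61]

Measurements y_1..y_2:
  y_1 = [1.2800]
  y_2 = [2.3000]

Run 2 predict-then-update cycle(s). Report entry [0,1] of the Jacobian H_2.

step 1: x^-=[-2.8904, -1.5200]  P^-=[0.6650 0.1107; 0.1107 0.7500]  H_jac=[-0.8851 -0.4654]  S=[0.9946]  K=[-0.6436; -0.4495]  nu=[-1.9857]  x^+=[-1.6125, -0.6275]  P^+=[0.2531 -0.1770; -0.1770 0.5491]
step 2: x^-=[-1.7819, -0.6275]  P^-=[0.3275 -0.0468; -0.0468 0.6891]  H_jac=[-0.9432 -0.3322]  S=[0.5581]  K=[-0.5257; -0.3311]  nu=[0.4109]  x^+=[-1.9979, -0.7635]  P^+=[0.1733 -0.1439; -0.1439 0.6279]

H_jac[0,1] = -0.3322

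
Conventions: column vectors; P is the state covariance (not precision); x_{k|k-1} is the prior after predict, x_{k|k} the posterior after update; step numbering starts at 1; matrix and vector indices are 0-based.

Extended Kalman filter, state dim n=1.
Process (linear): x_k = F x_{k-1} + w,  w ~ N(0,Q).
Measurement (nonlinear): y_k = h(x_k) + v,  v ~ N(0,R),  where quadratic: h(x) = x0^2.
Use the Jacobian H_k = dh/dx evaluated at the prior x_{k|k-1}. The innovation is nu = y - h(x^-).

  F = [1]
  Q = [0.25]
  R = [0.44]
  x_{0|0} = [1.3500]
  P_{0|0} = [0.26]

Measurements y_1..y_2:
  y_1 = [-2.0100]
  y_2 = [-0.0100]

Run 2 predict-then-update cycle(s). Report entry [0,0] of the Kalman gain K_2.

step 1: x^-=[1.3500]  P^-=[0.5100]  H_jac=[2.7000]  S=[4.1579]  K=[0.3312]  nu=[-3.8325]  x^+=[0.0808]  P^+=[0.0540]
step 2: x^-=[0.0808]  P^-=[0.3040]  H_jac=[0.1615]  S=[0.4479]  K=[0.1096]  nu=[-0.0165]  x^+=[0.0790]  P^+=[0.2986]

K[0,0] = 0.1096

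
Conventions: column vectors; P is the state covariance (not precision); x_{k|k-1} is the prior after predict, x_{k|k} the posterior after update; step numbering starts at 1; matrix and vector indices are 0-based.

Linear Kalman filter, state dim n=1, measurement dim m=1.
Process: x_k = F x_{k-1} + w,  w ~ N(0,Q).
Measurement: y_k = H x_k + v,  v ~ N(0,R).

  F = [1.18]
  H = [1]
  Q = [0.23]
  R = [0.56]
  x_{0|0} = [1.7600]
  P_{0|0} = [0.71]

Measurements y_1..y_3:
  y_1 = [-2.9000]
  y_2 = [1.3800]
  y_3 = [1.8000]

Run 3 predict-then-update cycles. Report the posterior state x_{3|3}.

step 1: x^-=[2.0768]  P^-=[1.2186]  S=[1.7786]  K=[0.6851]  nu=[-4.9768]  x^+=[-1.3330]  P^+=[0.3837]
step 2: x^-=[-1.5730]  P^-=[0.7642]  S=[1.3242]  K=[0.5771]  nu=[2.9530]  x^+=[0.1312]  P^+=[0.3232]
step 3: x^-=[0.1549]  P^-=[0.6800]  S=[1.2400]  K=[0.5484]  nu=[1.6451]  x^+=[1.0570]  P^+=[0.3071]

x_post = [1.0570]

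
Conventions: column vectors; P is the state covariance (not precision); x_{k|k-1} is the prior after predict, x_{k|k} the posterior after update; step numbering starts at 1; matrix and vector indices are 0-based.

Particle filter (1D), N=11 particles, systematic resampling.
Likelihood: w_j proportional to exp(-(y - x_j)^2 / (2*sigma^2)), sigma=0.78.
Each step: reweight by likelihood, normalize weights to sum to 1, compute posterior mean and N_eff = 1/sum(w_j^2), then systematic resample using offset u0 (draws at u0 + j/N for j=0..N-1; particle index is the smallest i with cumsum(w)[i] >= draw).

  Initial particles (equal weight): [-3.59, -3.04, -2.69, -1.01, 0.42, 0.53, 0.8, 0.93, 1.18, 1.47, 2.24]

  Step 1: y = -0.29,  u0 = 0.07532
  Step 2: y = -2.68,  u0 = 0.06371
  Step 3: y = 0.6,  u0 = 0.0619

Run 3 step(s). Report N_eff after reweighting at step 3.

N_eff = 11.0000

step 1: w=[0.0000, 0.0007, 0.0031, 0.2313, 0.2340, 0.2038, 0.1334, 0.1042, 0.0600, 0.0278, 0.0018]  mean=0.2813  Neff=5.4714  idx=[3, 3, 4, 4, 4, 5, 5, 6, 6, 7, 9]
step 2: w=[0.4959, 0.4959, 0.0018, 0.0018, 0.0018, 0.0010, 0.0010, 0.0002, 0.0002, 0.0001, 0.0000]  mean=-0.9979  Neff=2.0328  idx=[0, 0, 0, 0, 0, 1, 1, 1, 1, 1, 1]
step 3: w=[0.0909, 0.0909, 0.0909, 0.0909, 0.0909, 0.0909, 0.0909, 0.0909, 0.0909, 0.0909, 0.0909]  mean=-1.0100  Neff=11.0000  idx=[0, 1, 2, 3, 4, 5, 6, 7, 8, 9, 10]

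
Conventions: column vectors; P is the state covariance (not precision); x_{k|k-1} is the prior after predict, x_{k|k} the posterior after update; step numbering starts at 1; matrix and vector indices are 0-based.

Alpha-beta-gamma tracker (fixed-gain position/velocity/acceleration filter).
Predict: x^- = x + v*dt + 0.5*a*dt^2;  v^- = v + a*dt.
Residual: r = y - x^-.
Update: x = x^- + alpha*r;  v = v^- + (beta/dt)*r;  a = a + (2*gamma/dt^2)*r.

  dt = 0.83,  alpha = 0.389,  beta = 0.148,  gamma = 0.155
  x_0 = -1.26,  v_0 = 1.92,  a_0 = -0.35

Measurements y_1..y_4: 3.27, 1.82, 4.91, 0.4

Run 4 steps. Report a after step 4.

a_post = -3.0969

step 1: x_pred=0.2130  r=3.0570  x^+=1.4022  v^+=2.1746  a^+=1.0256
step 2: x_pred=3.5604  r=-1.7404  x^+=2.8834  v^+=2.7155  a^+=0.2424
step 3: x_pred=5.2208  r=-0.3108  x^+=5.0999  v^+=2.8613  a^+=0.1026
step 4: x_pred=7.5101  r=-7.1101  x^+=4.7443  v^+=1.6787  a^+=-3.0969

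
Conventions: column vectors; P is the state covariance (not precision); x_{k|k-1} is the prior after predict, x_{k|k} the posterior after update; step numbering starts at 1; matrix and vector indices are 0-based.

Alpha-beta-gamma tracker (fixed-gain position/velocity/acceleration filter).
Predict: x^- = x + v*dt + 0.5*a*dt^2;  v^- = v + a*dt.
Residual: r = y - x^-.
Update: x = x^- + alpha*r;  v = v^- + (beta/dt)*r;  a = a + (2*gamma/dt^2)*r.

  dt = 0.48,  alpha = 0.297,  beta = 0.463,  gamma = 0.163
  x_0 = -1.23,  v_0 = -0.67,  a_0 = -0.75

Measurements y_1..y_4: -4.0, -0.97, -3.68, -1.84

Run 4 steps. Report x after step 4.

x_post = -3.6422

step 1: x_pred=-1.6380  r=-2.3620  x^+=-2.3395  v^+=-3.3083  a^+=-4.0921
step 2: x_pred=-4.3989  r=3.4289  x^+=-3.3805  v^+=-1.9651  a^+=0.7596
step 3: x_pred=-4.2363  r=0.5563  x^+=-4.0710  v^+=-1.0639  a^+=1.5467
step 4: x_pred=-4.4035  r=2.5635  x^+=-3.6422  v^+=2.1513  a^+=5.1739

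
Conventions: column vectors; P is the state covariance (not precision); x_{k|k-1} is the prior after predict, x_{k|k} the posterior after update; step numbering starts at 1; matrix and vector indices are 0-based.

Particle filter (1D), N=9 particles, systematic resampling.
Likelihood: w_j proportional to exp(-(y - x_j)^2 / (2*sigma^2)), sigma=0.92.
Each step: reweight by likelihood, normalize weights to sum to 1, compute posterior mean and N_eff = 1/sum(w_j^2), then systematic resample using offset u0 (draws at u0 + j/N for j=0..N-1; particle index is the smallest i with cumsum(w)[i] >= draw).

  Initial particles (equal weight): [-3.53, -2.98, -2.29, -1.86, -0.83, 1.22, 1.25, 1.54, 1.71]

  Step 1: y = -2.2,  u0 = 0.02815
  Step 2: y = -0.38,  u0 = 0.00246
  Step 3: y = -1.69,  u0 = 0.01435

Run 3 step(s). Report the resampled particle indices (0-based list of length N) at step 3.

step 1: w=[0.1062, 0.2108, 0.3006, 0.2821, 0.0997, 0.0003, 0.0003, 0.0001, 0.0000]  mean=-2.2980  Neff=4.2453  idx=[0, 1, 1, 2, 2, 2, 3, 3, 4]
step 2: w=[0.0016, 0.0101, 0.0101, 0.0636, 0.0636, 0.0636, 0.1504, 0.1504, 0.4867]  mean=-1.4660  Neff=3.3963  idx=[1, 4, 6, 6, 7, 8, 8, 8, 8]
step 3: w=[0.0557, 0.1204, 0.1464, 0.1464, 0.1464, 0.0962, 0.0962, 0.0962, 0.0962]  mean=-1.5778  Neff=8.4113  idx=[0, 1, 2, 3, 3, 4, 5, 6, 7]

resampled_idx = [0, 1, 2, 3, 3, 4, 5, 6, 7]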